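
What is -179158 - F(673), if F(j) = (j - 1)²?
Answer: -630742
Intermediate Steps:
F(j) = (-1 + j)²
-179158 - F(673) = -179158 - (-1 + 673)² = -179158 - 1*672² = -179158 - 1*451584 = -179158 - 451584 = -630742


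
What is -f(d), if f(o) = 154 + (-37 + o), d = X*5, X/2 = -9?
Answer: -27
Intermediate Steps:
X = -18 (X = 2*(-9) = -18)
d = -90 (d = -18*5 = -90)
f(o) = 117 + o
-f(d) = -(117 - 90) = -1*27 = -27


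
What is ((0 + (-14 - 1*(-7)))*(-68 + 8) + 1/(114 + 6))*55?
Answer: 554411/24 ≈ 23100.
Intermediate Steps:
((0 + (-14 - 1*(-7)))*(-68 + 8) + 1/(114 + 6))*55 = ((0 + (-14 + 7))*(-60) + 1/120)*55 = ((0 - 7)*(-60) + 1/120)*55 = (-7*(-60) + 1/120)*55 = (420 + 1/120)*55 = (50401/120)*55 = 554411/24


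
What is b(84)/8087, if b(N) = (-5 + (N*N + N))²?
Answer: 50908225/8087 ≈ 6295.1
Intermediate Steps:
b(N) = (-5 + N + N²)² (b(N) = (-5 + (N² + N))² = (-5 + (N + N²))² = (-5 + N + N²)²)
b(84)/8087 = (-5 + 84 + 84²)²/8087 = (-5 + 84 + 7056)²*(1/8087) = 7135²*(1/8087) = 50908225*(1/8087) = 50908225/8087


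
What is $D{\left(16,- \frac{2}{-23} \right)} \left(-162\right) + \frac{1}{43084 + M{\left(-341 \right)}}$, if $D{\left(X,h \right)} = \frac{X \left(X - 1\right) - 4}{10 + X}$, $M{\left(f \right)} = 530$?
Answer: $- \frac{833725211}{566982} \approx -1470.5$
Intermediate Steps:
$D{\left(X,h \right)} = \frac{-4 + X \left(-1 + X\right)}{10 + X}$ ($D{\left(X,h \right)} = \frac{X \left(-1 + X\right) - 4}{10 + X} = \frac{-4 + X \left(-1 + X\right)}{10 + X}$)
$D{\left(16,- \frac{2}{-23} \right)} \left(-162\right) + \frac{1}{43084 + M{\left(-341 \right)}} = \frac{-4 + 16^{2} - 16}{10 + 16} \left(-162\right) + \frac{1}{43084 + 530} = \frac{-4 + 256 - 16}{26} \left(-162\right) + \frac{1}{43614} = \frac{1}{26} \cdot 236 \left(-162\right) + \frac{1}{43614} = \frac{118}{13} \left(-162\right) + \frac{1}{43614} = - \frac{19116}{13} + \frac{1}{43614} = - \frac{833725211}{566982}$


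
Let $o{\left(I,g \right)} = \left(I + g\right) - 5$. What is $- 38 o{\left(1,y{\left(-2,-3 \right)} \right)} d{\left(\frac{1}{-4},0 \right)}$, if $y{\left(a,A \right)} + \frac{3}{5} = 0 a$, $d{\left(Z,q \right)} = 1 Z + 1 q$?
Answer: $- \frac{437}{10} \approx -43.7$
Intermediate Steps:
$d{\left(Z,q \right)} = Z + q$
$y{\left(a,A \right)} = - \frac{3}{5}$ ($y{\left(a,A \right)} = - \frac{3}{5} + 0 a = - \frac{3}{5} + 0 = - \frac{3}{5}$)
$o{\left(I,g \right)} = -5 + I + g$
$- 38 o{\left(1,y{\left(-2,-3 \right)} \right)} d{\left(\frac{1}{-4},0 \right)} = - 38 \left(-5 + 1 - \frac{3}{5}\right) \left(\frac{1}{-4} + 0\right) = \left(-38\right) \left(- \frac{23}{5}\right) \left(- \frac{1}{4} + 0\right) = \frac{874}{5} \left(- \frac{1}{4}\right) = - \frac{437}{10}$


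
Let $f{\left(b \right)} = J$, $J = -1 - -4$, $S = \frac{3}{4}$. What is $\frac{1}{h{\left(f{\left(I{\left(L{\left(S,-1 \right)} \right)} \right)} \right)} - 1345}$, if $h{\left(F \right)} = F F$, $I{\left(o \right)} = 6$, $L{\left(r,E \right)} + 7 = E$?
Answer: $- \frac{1}{1336} \approx -0.0007485$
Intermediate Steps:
$S = \frac{3}{4}$ ($S = 3 \cdot \frac{1}{4} = \frac{3}{4} \approx 0.75$)
$L{\left(r,E \right)} = -7 + E$
$J = 3$ ($J = -1 + 4 = 3$)
$f{\left(b \right)} = 3$
$h{\left(F \right)} = F^{2}$
$\frac{1}{h{\left(f{\left(I{\left(L{\left(S,-1 \right)} \right)} \right)} \right)} - 1345} = \frac{1}{3^{2} - 1345} = \frac{1}{9 - 1345} = \frac{1}{-1336} = - \frac{1}{1336}$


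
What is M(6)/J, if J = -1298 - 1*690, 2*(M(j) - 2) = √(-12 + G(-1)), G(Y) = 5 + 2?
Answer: -1/994 - I*√5/3976 ≈ -0.001006 - 0.00056239*I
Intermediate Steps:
G(Y) = 7
M(j) = 2 + I*√5/2 (M(j) = 2 + √(-12 + 7)/2 = 2 + √(-5)/2 = 2 + (I*√5)/2 = 2 + I*√5/2)
J = -1988 (J = -1298 - 690 = -1988)
M(6)/J = (2 + I*√5/2)/(-1988) = (2 + I*√5/2)*(-1/1988) = -1/994 - I*√5/3976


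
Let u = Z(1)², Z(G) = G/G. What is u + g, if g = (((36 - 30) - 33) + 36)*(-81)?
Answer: -728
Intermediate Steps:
Z(G) = 1
u = 1 (u = 1² = 1)
g = -729 (g = ((6 - 33) + 36)*(-81) = (-27 + 36)*(-81) = 9*(-81) = -729)
u + g = 1 - 729 = -728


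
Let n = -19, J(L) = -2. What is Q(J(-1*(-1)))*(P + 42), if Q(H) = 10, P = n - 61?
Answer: -380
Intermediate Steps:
P = -80 (P = -19 - 61 = -80)
Q(J(-1*(-1)))*(P + 42) = 10*(-80 + 42) = 10*(-38) = -380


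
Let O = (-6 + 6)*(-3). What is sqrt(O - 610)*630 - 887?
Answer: -887 + 630*I*sqrt(610) ≈ -887.0 + 15560.0*I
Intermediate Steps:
O = 0 (O = 0*(-3) = 0)
sqrt(O - 610)*630 - 887 = sqrt(0 - 610)*630 - 887 = sqrt(-610)*630 - 887 = (I*sqrt(610))*630 - 887 = 630*I*sqrt(610) - 887 = -887 + 630*I*sqrt(610)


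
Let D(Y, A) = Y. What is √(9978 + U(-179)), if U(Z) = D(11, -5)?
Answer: √9989 ≈ 99.945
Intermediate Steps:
U(Z) = 11
√(9978 + U(-179)) = √(9978 + 11) = √9989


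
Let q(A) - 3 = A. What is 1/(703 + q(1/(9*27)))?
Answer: 243/171559 ≈ 0.0014164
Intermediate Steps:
q(A) = 3 + A
1/(703 + q(1/(9*27))) = 1/(703 + (3 + 1/(9*27))) = 1/(703 + (3 + (⅑)*(1/27))) = 1/(703 + (3 + 1/243)) = 1/(703 + 730/243) = 1/(171559/243) = 243/171559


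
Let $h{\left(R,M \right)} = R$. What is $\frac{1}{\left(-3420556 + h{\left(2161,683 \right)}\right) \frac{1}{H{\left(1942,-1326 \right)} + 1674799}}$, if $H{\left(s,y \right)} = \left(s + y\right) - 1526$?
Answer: $- \frac{557963}{1139465} \approx -0.48967$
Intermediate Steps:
$H{\left(s,y \right)} = -1526 + s + y$
$\frac{1}{\left(-3420556 + h{\left(2161,683 \right)}\right) \frac{1}{H{\left(1942,-1326 \right)} + 1674799}} = \frac{1}{\left(-3420556 + 2161\right) \frac{1}{\left(-1526 + 1942 - 1326\right) + 1674799}} = \frac{1}{\left(-3418395\right) \frac{1}{-910 + 1674799}} = \frac{1}{\left(-3418395\right) \frac{1}{1673889}} = \frac{1}{- \frac{1139465}{557963}} = - \frac{557963}{1139465}$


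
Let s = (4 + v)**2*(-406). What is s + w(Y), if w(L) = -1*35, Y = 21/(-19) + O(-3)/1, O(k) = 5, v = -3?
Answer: -441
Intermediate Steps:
Y = 74/19 (Y = 21/(-19) + 5/1 = 21*(-1/19) + 5*1 = -21/19 + 5 = 74/19 ≈ 3.8947)
w(L) = -35
s = -406 (s = (4 - 3)**2*(-406) = 1**2*(-406) = 1*(-406) = -406)
s + w(Y) = -406 - 35 = -441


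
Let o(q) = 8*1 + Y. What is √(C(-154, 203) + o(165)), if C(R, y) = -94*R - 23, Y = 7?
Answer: 2*√3617 ≈ 120.28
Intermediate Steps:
C(R, y) = -23 - 94*R
o(q) = 15 (o(q) = 8*1 + 7 = 8 + 7 = 15)
√(C(-154, 203) + o(165)) = √((-23 - 94*(-154)) + 15) = √((-23 + 14476) + 15) = √(14453 + 15) = √14468 = 2*√3617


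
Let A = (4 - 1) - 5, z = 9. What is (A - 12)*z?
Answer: -126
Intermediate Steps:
A = -2 (A = 3 - 5 = -2)
(A - 12)*z = (-2 - 12)*9 = -14*9 = -126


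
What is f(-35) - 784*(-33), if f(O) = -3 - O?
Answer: 25904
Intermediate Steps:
f(-35) - 784*(-33) = (-3 - 1*(-35)) - 784*(-33) = (-3 + 35) + 25872 = 32 + 25872 = 25904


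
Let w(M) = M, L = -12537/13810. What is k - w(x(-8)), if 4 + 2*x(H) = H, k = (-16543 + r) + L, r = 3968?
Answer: -173590427/13810 ≈ -12570.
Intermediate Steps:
L = -12537/13810 (L = -12537*1/13810 = -12537/13810 ≈ -0.90782)
k = -173673287/13810 (k = (-16543 + 3968) - 12537/13810 = -12575 - 12537/13810 = -173673287/13810 ≈ -12576.)
x(H) = -2 + H/2
k - w(x(-8)) = -173673287/13810 - (-2 + (1/2)*(-8)) = -173673287/13810 - (-2 - 4) = -173673287/13810 - 1*(-6) = -173673287/13810 + 6 = -173590427/13810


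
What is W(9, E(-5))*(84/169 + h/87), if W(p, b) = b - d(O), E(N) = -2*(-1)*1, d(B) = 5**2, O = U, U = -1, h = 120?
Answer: -211508/4901 ≈ -43.156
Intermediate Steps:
O = -1
d(B) = 25
E(N) = 2 (E(N) = 2*1 = 2)
W(p, b) = -25 + b (W(p, b) = b - 1*25 = b - 25 = -25 + b)
W(9, E(-5))*(84/169 + h/87) = (-25 + 2)*(84/169 + 120/87) = -23*(84*(1/169) + 120*(1/87)) = -23*(84/169 + 40/29) = -23*9196/4901 = -211508/4901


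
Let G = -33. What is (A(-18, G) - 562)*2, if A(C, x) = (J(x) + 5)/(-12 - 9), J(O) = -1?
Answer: -23612/21 ≈ -1124.4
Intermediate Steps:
A(C, x) = -4/21 (A(C, x) = (-1 + 5)/(-12 - 9) = 4/(-21) = 4*(-1/21) = -4/21)
(A(-18, G) - 562)*2 = (-4/21 - 562)*2 = -11806/21*2 = -23612/21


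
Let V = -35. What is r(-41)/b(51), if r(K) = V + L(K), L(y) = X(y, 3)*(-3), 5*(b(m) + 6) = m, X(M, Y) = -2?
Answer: -145/21 ≈ -6.9048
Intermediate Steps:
b(m) = -6 + m/5
L(y) = 6 (L(y) = -2*(-3) = 6)
r(K) = -29 (r(K) = -35 + 6 = -29)
r(-41)/b(51) = -29/(-6 + (⅕)*51) = -29/(-6 + 51/5) = -29/21/5 = -29*5/21 = -145/21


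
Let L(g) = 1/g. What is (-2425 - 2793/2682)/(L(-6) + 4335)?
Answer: -2168881/3875341 ≈ -0.55966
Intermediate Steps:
(-2425 - 2793/2682)/(L(-6) + 4335) = (-2425 - 2793/2682)/(1/(-6) + 4335) = (-2425 - 2793*1/2682)/(-⅙ + 4335) = (-2425 - 931/894)/(26009/6) = -2168881/894*6/26009 = -2168881/3875341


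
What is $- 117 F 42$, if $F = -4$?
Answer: $19656$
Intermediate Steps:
$- 117 F 42 = - 117 \left(\left(-4\right) 42\right) = \left(-117\right) \left(-168\right) = 19656$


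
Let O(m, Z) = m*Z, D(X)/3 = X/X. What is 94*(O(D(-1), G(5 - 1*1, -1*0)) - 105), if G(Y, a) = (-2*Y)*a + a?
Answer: -9870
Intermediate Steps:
D(X) = 3 (D(X) = 3*(X/X) = 3*1 = 3)
G(Y, a) = a - 2*Y*a (G(Y, a) = -2*Y*a + a = a - 2*Y*a)
O(m, Z) = Z*m
94*(O(D(-1), G(5 - 1*1, -1*0)) - 105) = 94*(((-1*0)*(1 - 2*(5 - 1*1)))*3 - 105) = 94*((0*(1 - 2*(5 - 1)))*3 - 105) = 94*((0*(1 - 2*4))*3 - 105) = 94*((0*(1 - 8))*3 - 105) = 94*((0*(-7))*3 - 105) = 94*(0*3 - 105) = 94*(0 - 105) = 94*(-105) = -9870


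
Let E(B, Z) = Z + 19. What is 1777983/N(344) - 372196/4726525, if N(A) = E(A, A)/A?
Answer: 963622054324884/571909525 ≈ 1.6849e+6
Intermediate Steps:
E(B, Z) = 19 + Z
N(A) = (19 + A)/A
1777983/N(344) - 372196/4726525 = 1777983/(((19 + 344)/344)) - 372196/4726525 = 1777983/(((1/344)*363)) - 372196*1/4726525 = 1777983/(363/344) - 372196/4726525 = 1777983*(344/363) - 372196/4726525 = 203875384/121 - 372196/4726525 = 963622054324884/571909525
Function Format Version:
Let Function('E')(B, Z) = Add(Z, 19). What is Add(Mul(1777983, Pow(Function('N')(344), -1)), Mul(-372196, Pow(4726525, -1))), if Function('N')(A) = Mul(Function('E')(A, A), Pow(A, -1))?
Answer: Rational(963622054324884, 571909525) ≈ 1.6849e+6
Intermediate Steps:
Function('E')(B, Z) = Add(19, Z)
Function('N')(A) = Mul(Pow(A, -1), Add(19, A)) (Function('N')(A) = Mul(Add(19, A), Pow(A, -1)) = Mul(Pow(A, -1), Add(19, A)))
Add(Mul(1777983, Pow(Function('N')(344), -1)), Mul(-372196, Pow(4726525, -1))) = Add(Mul(1777983, Pow(Mul(Pow(344, -1), Add(19, 344)), -1)), Mul(-372196, Pow(4726525, -1))) = Add(Mul(1777983, Pow(Mul(Rational(1, 344), 363), -1)), Mul(-372196, Rational(1, 4726525))) = Add(Mul(1777983, Pow(Rational(363, 344), -1)), Rational(-372196, 4726525)) = Add(Mul(1777983, Rational(344, 363)), Rational(-372196, 4726525)) = Add(Rational(203875384, 121), Rational(-372196, 4726525)) = Rational(963622054324884, 571909525)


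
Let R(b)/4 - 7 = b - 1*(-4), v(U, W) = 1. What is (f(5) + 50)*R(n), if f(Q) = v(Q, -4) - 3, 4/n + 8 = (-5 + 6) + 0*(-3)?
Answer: 14016/7 ≈ 2002.3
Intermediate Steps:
n = -4/7 (n = 4/(-8 + ((-5 + 6) + 0*(-3))) = 4/(-8 + (1 + 0)) = 4/(-8 + 1) = 4/(-7) = 4*(-⅐) = -4/7 ≈ -0.57143)
R(b) = 44 + 4*b (R(b) = 28 + 4*(b - 1*(-4)) = 28 + 4*(b + 4) = 28 + 4*(4 + b) = 28 + (16 + 4*b) = 44 + 4*b)
f(Q) = -2 (f(Q) = 1 - 3 = -2)
(f(5) + 50)*R(n) = (-2 + 50)*(44 + 4*(-4/7)) = 48*(44 - 16/7) = 48*(292/7) = 14016/7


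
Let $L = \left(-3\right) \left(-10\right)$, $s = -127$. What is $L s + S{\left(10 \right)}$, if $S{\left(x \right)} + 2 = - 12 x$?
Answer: $-3932$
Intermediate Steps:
$S{\left(x \right)} = -2 - 12 x$
$L = 30$
$L s + S{\left(10 \right)} = 30 \left(-127\right) - 122 = -3810 - 122 = -3932$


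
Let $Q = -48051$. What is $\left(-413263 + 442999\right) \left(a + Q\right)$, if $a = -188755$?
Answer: $-7041663216$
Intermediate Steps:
$\left(-413263 + 442999\right) \left(a + Q\right) = \left(-413263 + 442999\right) \left(-188755 - 48051\right) = 29736 \left(-236806\right) = -7041663216$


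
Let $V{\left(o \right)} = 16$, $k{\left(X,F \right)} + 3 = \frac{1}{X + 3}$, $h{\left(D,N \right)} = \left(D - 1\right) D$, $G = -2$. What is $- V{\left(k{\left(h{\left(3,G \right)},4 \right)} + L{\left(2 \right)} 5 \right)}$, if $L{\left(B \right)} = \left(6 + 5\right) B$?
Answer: $-16$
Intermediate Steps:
$h{\left(D,N \right)} = D \left(-1 + D\right)$ ($h{\left(D,N \right)} = \left(-1 + D\right) D = D \left(-1 + D\right)$)
$k{\left(X,F \right)} = -3 + \frac{1}{3 + X}$ ($k{\left(X,F \right)} = -3 + \frac{1}{X + 3} = -3 + \frac{1}{3 + X}$)
$L{\left(B \right)} = 11 B$
$- V{\left(k{\left(h{\left(3,G \right)},4 \right)} + L{\left(2 \right)} 5 \right)} = \left(-1\right) 16 = -16$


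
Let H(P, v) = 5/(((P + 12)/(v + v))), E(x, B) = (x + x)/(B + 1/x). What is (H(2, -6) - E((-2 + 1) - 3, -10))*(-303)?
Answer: 440562/287 ≈ 1535.1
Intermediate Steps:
E(x, B) = 2*x/(B + 1/x) (E(x, B) = (2*x)/(B + 1/x) = 2*x/(B + 1/x))
H(P, v) = 10*v/(12 + P) (H(P, v) = 5/(((12 + P)/((2*v)))) = 5/(((12 + P)*(1/(2*v)))) = 5/(((12 + P)/(2*v))) = 5*(2*v/(12 + P)) = 10*v/(12 + P))
(H(2, -6) - E((-2 + 1) - 3, -10))*(-303) = (10*(-6)/(12 + 2) - 2*((-2 + 1) - 3)**2/(1 - 10*((-2 + 1) - 3)))*(-303) = (10*(-6)/14 - 2*(-1 - 3)**2/(1 - 10*(-1 - 3)))*(-303) = (10*(-6)*(1/14) - 2*(-4)**2/(1 - 10*(-4)))*(-303) = (-30/7 - 2*16/(1 + 40))*(-303) = (-30/7 - 2*16/41)*(-303) = (-30/7 - 1*32/41)*(-303) = (-30/7 - 32/41)*(-303) = -1454/287*(-303) = 440562/287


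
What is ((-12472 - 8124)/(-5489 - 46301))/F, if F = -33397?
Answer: -10298/864815315 ≈ -1.1908e-5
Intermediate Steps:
((-12472 - 8124)/(-5489 - 46301))/F = ((-12472 - 8124)/(-5489 - 46301))/(-33397) = -20596/(-51790)*(-1/33397) = -20596*(-1/51790)*(-1/33397) = (10298/25895)*(-1/33397) = -10298/864815315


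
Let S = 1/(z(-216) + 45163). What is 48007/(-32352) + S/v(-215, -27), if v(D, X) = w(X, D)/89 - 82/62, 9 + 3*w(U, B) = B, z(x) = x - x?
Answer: -38790463040135/26140779410016 ≈ -1.4839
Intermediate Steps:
z(x) = 0
w(U, B) = -3 + B/3
v(D, X) = -3742/2759 + D/267 (v(D, X) = (-3 + D/3)/89 - 82/62 = (-3 + D/3)*(1/89) - 82*1/62 = (-3/89 + D/267) - 41/31 = -3742/2759 + D/267)
S = 1/45163 (S = 1/(0 + 45163) = 1/45163 ≈ 2.2142e-5)
48007/(-32352) + S/v(-215, -27) = 48007/(-32352) + 1/(45163*(-3742/2759 + (1/267)*(-215))) = 48007*(-1/32352) + 1/(45163*(-3742/2759 - 215/267)) = -48007/32352 + 1/(45163*(-17891/8277)) = -48007/32352 + (1/45163)*(-8277/17891) = -48007/32352 - 8277/808011233 = -38790463040135/26140779410016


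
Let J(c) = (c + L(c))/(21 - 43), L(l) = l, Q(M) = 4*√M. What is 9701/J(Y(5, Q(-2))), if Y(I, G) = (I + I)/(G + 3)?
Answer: -320133/10 - 213422*I*√2/5 ≈ -32013.0 - 60365.0*I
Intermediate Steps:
Y(I, G) = 2*I/(3 + G) (Y(I, G) = (2*I)/(3 + G) = 2*I/(3 + G))
J(c) = -c/11 (J(c) = (c + c)/(21 - 43) = (2*c)/(-22) = (2*c)*(-1/22) = -c/11)
9701/J(Y(5, Q(-2))) = 9701/((-2*5/(11*(3 + 4*√(-2))))) = 9701/((-2*5/(11*(3 + 4*(I*√2))))) = 9701/((-2*5/(11*(3 + 4*I*√2)))) = 9701/((-10/(11*(3 + 4*I*√2)))) = 9701*(-33/10 - 22*I*√2/5) = -320133/10 - 213422*I*√2/5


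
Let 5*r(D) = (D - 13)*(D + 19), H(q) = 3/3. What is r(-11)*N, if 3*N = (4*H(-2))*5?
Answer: -256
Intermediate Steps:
H(q) = 1 (H(q) = 3*(⅓) = 1)
N = 20/3 (N = ((4*1)*5)/3 = (4*5)/3 = (⅓)*20 = 20/3 ≈ 6.6667)
r(D) = (-13 + D)*(19 + D)/5 (r(D) = ((D - 13)*(D + 19))/5 = ((-13 + D)*(19 + D))/5 = (-13 + D)*(19 + D)/5)
r(-11)*N = (-247/5 + (⅕)*(-11)² + (6/5)*(-11))*(20/3) = (-247/5 + (⅕)*121 - 66/5)*(20/3) = (-247/5 + 121/5 - 66/5)*(20/3) = -192/5*20/3 = -256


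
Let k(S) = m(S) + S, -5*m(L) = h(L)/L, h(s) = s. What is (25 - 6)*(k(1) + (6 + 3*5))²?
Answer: 225739/25 ≈ 9029.6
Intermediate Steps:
m(L) = -⅕ (m(L) = -L/(5*L) = -⅕*1 = -⅕)
k(S) = -⅕ + S
(25 - 6)*(k(1) + (6 + 3*5))² = (25 - 6)*((-⅕ + 1) + (6 + 3*5))² = 19*(⅘ + (6 + 15))² = 19*(⅘ + 21)² = 19*(109/5)² = 19*(11881/25) = 225739/25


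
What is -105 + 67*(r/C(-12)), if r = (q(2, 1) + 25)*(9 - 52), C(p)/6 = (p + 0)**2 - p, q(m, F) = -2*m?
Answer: -52927/312 ≈ -169.64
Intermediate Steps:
C(p) = -6*p + 6*p**2 (C(p) = 6*((p + 0)**2 - p) = 6*(p**2 - p) = -6*p + 6*p**2)
r = -903 (r = (-2*2 + 25)*(9 - 52) = (-4 + 25)*(-43) = 21*(-43) = -903)
-105 + 67*(r/C(-12)) = -105 + 67*(-903*(-1/(72*(-1 - 12)))) = -105 + 67*(-903/(6*(-12)*(-13))) = -105 + 67*(-903/936) = -105 + 67*(-903*1/936) = -105 + 67*(-301/312) = -105 - 20167/312 = -52927/312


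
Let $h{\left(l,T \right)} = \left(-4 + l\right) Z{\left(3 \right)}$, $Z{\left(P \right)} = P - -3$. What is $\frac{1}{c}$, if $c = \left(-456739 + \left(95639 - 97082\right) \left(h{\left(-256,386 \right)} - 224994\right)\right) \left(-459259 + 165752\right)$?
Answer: $- \frac{1}{95818495685281} \approx -1.0436 \cdot 10^{-14}$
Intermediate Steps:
$Z{\left(P \right)} = 3 + P$ ($Z{\left(P \right)} = P + 3 = 3 + P$)
$h{\left(l,T \right)} = -24 + 6 l$ ($h{\left(l,T \right)} = \left(-4 + l\right) \left(3 + 3\right) = \left(-4 + l\right) 6 = -24 + 6 l$)
$c = -95818495685281$ ($c = \left(-456739 + \left(95639 - 97082\right) \left(\left(-24 + 6 \left(-256\right)\right) - 224994\right)\right) \left(-459259 + 165752\right) = \left(-456739 - 1443 \left(\left(-24 - 1536\right) - 224994\right)\right) \left(-293507\right) = \left(-456739 - 1443 \left(-1560 - 224994\right)\right) \left(-293507\right) = \left(-456739 - -326917422\right) \left(-293507\right) = \left(-456739 + 326917422\right) \left(-293507\right) = 326460683 \left(-293507\right) = -95818495685281$)
$\frac{1}{c} = \frac{1}{-95818495685281} = - \frac{1}{95818495685281}$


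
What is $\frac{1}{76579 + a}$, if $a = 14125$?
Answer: $\frac{1}{90704} \approx 1.1025 \cdot 10^{-5}$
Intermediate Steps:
$\frac{1}{76579 + a} = \frac{1}{76579 + 14125} = \frac{1}{90704}$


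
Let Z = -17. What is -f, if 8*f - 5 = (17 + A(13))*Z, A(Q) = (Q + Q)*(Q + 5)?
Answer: 1030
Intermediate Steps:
A(Q) = 2*Q*(5 + Q) (A(Q) = (2*Q)*(5 + Q) = 2*Q*(5 + Q))
f = -1030 (f = 5/8 + ((17 + 2*13*(5 + 13))*(-17))/8 = 5/8 + ((17 + 2*13*18)*(-17))/8 = 5/8 + ((17 + 468)*(-17))/8 = 5/8 + (485*(-17))/8 = 5/8 + (⅛)*(-8245) = 5/8 - 8245/8 = -1030)
-f = -1*(-1030) = 1030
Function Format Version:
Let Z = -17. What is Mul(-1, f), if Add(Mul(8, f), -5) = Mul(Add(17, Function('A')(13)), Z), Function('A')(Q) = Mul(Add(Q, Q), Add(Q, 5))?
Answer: 1030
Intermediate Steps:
Function('A')(Q) = Mul(2, Q, Add(5, Q)) (Function('A')(Q) = Mul(Mul(2, Q), Add(5, Q)) = Mul(2, Q, Add(5, Q)))
f = -1030 (f = Add(Rational(5, 8), Mul(Rational(1, 8), Mul(Add(17, Mul(2, 13, Add(5, 13))), -17))) = Add(Rational(5, 8), Mul(Rational(1, 8), Mul(Add(17, Mul(2, 13, 18)), -17))) = Add(Rational(5, 8), Mul(Rational(1, 8), Mul(Add(17, 468), -17))) = Add(Rational(5, 8), Mul(Rational(1, 8), Mul(485, -17))) = Add(Rational(5, 8), Mul(Rational(1, 8), -8245)) = Add(Rational(5, 8), Rational(-8245, 8)) = -1030)
Mul(-1, f) = Mul(-1, -1030) = 1030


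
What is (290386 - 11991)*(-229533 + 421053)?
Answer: 53318210400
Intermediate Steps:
(290386 - 11991)*(-229533 + 421053) = 278395*191520 = 53318210400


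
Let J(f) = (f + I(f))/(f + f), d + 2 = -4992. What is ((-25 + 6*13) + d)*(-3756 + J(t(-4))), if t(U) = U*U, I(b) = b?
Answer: 18553455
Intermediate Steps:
d = -4994 (d = -2 - 4992 = -4994)
t(U) = U²
J(f) = 1 (J(f) = (f + f)/(f + f) = (2*f)/((2*f)) = (2*f)*(1/(2*f)) = 1)
((-25 + 6*13) + d)*(-3756 + J(t(-4))) = ((-25 + 6*13) - 4994)*(-3756 + 1) = ((-25 + 78) - 4994)*(-3755) = (53 - 4994)*(-3755) = -4941*(-3755) = 18553455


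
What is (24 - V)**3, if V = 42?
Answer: -5832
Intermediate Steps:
(24 - V)**3 = (24 - 1*42)**3 = (24 - 42)**3 = (-18)**3 = -5832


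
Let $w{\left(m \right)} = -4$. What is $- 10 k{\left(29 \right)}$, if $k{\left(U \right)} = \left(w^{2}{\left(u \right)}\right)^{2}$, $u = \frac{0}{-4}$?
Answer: $-2560$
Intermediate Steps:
$u = 0$ ($u = 0 \left(- \frac{1}{4}\right) = 0$)
$k{\left(U \right)} = 256$ ($k{\left(U \right)} = \left(\left(-4\right)^{2}\right)^{2} = 16^{2} = 256$)
$- 10 k{\left(29 \right)} = \left(-10\right) 256 = -2560$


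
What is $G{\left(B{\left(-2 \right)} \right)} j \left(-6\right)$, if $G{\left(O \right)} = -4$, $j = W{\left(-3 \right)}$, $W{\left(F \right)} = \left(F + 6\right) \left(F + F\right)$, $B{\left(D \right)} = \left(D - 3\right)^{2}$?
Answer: $-432$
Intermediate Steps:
$B{\left(D \right)} = \left(-3 + D\right)^{2}$
$W{\left(F \right)} = 2 F \left(6 + F\right)$ ($W{\left(F \right)} = \left(6 + F\right) 2 F = 2 F \left(6 + F\right)$)
$j = -18$ ($j = 2 \left(-3\right) \left(6 - 3\right) = 2 \left(-3\right) 3 = -18$)
$G{\left(B{\left(-2 \right)} \right)} j \left(-6\right) = \left(-4\right) \left(-18\right) \left(-6\right) = 72 \left(-6\right) = -432$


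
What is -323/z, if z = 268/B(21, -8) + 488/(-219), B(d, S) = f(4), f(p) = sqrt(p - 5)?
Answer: 4314957/430623626 - 1037924001*I/861247252 ≈ 0.01002 - 1.2051*I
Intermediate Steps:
f(p) = sqrt(-5 + p)
B(d, S) = I (B(d, S) = sqrt(-5 + 4) = sqrt(-1) = I)
z = -488/219 - 268*I (z = 268/I + 488/(-219) = 268*(-I) + 488*(-1/219) = -268*I - 488/219 = -488/219 - 268*I ≈ -2.2283 - 268.0*I)
-323/z = -323*47961*(-488/219 + 268*I)/3444989008 = -15491403*(-488/219 + 268*I)/3444989008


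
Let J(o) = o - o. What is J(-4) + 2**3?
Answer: 8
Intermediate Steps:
J(o) = 0
J(-4) + 2**3 = 0 + 2**3 = 0 + 8 = 8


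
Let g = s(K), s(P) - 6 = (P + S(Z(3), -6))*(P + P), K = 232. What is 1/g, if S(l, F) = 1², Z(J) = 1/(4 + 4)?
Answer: 1/108118 ≈ 9.2492e-6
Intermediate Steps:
Z(J) = ⅛ (Z(J) = 1/8 = ⅛)
S(l, F) = 1
s(P) = 6 + 2*P*(1 + P) (s(P) = 6 + (P + 1)*(P + P) = 6 + (1 + P)*(2*P) = 6 + 2*P*(1 + P))
g = 108118 (g = 6 + 2*232 + 2*232² = 6 + 464 + 2*53824 = 6 + 464 + 107648 = 108118)
1/g = 1/108118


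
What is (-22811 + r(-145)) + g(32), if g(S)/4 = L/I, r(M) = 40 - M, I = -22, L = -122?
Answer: -248642/11 ≈ -22604.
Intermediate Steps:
g(S) = 244/11 (g(S) = 4*(-122/(-22)) = 4*(-122*(-1/22)) = 4*(61/11) = 244/11)
(-22811 + r(-145)) + g(32) = (-22811 + (40 - 1*(-145))) + 244/11 = (-22811 + (40 + 145)) + 244/11 = (-22811 + 185) + 244/11 = -22626 + 244/11 = -248642/11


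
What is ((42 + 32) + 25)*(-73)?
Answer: -7227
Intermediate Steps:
((42 + 32) + 25)*(-73) = (74 + 25)*(-73) = 99*(-73) = -7227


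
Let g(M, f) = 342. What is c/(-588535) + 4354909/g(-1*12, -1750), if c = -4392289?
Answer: 2564518531153/201278970 ≈ 12741.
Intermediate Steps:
c/(-588535) + 4354909/g(-1*12, -1750) = -4392289/(-588535) + 4354909/342 = -4392289*(-1/588535) + 4354909*(1/342) = 4392289/588535 + 4354909/342 = 2564518531153/201278970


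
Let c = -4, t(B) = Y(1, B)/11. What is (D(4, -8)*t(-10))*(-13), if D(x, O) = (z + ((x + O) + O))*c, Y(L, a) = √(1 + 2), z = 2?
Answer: -520*√3/11 ≈ -81.879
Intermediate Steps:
Y(L, a) = √3
t(B) = √3/11
D(x, O) = -8 - 8*O - 4*x (D(x, O) = (2 + ((x + O) + O))*(-4) = (2 + ((O + x) + O))*(-4) = (2 + (x + 2*O))*(-4) = (2 + x + 2*O)*(-4) = -8 - 8*O - 4*x)
(D(4, -8)*t(-10))*(-13) = ((-8 - 8*(-8) - 4*4)*(√3/11))*(-13) = ((-8 + 64 - 16)*(√3/11))*(-13) = (40*(√3/11))*(-13) = (40*√3/11)*(-13) = -520*√3/11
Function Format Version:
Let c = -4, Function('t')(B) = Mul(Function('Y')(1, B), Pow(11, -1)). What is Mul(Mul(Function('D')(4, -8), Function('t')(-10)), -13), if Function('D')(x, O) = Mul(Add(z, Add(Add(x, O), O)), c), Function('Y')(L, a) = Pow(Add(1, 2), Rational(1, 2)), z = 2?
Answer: Mul(Rational(-520, 11), Pow(3, Rational(1, 2))) ≈ -81.879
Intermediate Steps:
Function('Y')(L, a) = Pow(3, Rational(1, 2))
Function('t')(B) = Mul(Rational(1, 11), Pow(3, Rational(1, 2))) (Function('t')(B) = Mul(Pow(3, Rational(1, 2)), Pow(11, -1)) = Mul(Pow(3, Rational(1, 2)), Rational(1, 11)) = Mul(Rational(1, 11), Pow(3, Rational(1, 2))))
Function('D')(x, O) = Add(-8, Mul(-8, O), Mul(-4, x)) (Function('D')(x, O) = Mul(Add(2, Add(Add(x, O), O)), -4) = Mul(Add(2, Add(Add(O, x), O)), -4) = Mul(Add(2, Add(x, Mul(2, O))), -4) = Mul(Add(2, x, Mul(2, O)), -4) = Add(-8, Mul(-8, O), Mul(-4, x)))
Mul(Mul(Function('D')(4, -8), Function('t')(-10)), -13) = Mul(Mul(Add(-8, Mul(-8, -8), Mul(-4, 4)), Mul(Rational(1, 11), Pow(3, Rational(1, 2)))), -13) = Mul(Mul(Add(-8, 64, -16), Mul(Rational(1, 11), Pow(3, Rational(1, 2)))), -13) = Mul(Mul(40, Mul(Rational(1, 11), Pow(3, Rational(1, 2)))), -13) = Mul(Mul(Rational(40, 11), Pow(3, Rational(1, 2))), -13) = Mul(Rational(-520, 11), Pow(3, Rational(1, 2)))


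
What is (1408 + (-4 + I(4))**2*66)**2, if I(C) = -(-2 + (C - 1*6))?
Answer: 1982464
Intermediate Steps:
I(C) = 8 - C (I(C) = -(-2 + (C - 6)) = -(-2 + (-6 + C)) = -(-8 + C) = 8 - C)
(1408 + (-4 + I(4))**2*66)**2 = (1408 + (-4 + (8 - 1*4))**2*66)**2 = (1408 + (-4 + (8 - 4))**2*66)**2 = (1408 + (-4 + 4)**2*66)**2 = (1408 + 0**2*66)**2 = (1408 + 0*66)**2 = (1408 + 0)**2 = 1408**2 = 1982464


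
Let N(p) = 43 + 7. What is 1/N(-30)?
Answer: 1/50 ≈ 0.020000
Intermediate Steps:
N(p) = 50
1/N(-30) = 1/50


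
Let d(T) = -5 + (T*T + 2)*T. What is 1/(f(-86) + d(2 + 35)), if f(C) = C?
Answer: 1/50636 ≈ 1.9749e-5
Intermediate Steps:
d(T) = -5 + T*(2 + T**2) (d(T) = -5 + (T**2 + 2)*T = -5 + (2 + T**2)*T = -5 + T*(2 + T**2))
1/(f(-86) + d(2 + 35)) = 1/(-86 + (-5 + (2 + 35)**3 + 2*(2 + 35))) = 1/(-86 + (-5 + 37**3 + 2*37)) = 1/(-86 + (-5 + 50653 + 74)) = 1/(-86 + 50722) = 1/50636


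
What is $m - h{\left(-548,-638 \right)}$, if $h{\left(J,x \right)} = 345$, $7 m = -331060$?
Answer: $- \frac{333475}{7} \approx -47639.0$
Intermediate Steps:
$m = - \frac{331060}{7}$ ($m = \frac{1}{7} \left(-331060\right) = - \frac{331060}{7} \approx -47294.0$)
$m - h{\left(-548,-638 \right)} = - \frac{331060}{7} - 345 = - \frac{333475}{7}$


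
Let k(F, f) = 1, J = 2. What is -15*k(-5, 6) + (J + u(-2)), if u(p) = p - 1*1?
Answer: -16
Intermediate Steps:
u(p) = -1 + p (u(p) = p - 1 = -1 + p)
-15*k(-5, 6) + (J + u(-2)) = -15*1 + (2 + (-1 - 2)) = -15 + (2 - 3) = -15 - 1 = -16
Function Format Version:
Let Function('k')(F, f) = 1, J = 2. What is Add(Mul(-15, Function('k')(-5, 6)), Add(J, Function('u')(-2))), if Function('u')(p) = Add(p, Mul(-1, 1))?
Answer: -16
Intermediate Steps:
Function('u')(p) = Add(-1, p) (Function('u')(p) = Add(p, -1) = Add(-1, p))
Add(Mul(-15, Function('k')(-5, 6)), Add(J, Function('u')(-2))) = Add(Mul(-15, 1), Add(2, Add(-1, -2))) = Add(-15, Add(2, -3)) = Add(-15, -1) = -16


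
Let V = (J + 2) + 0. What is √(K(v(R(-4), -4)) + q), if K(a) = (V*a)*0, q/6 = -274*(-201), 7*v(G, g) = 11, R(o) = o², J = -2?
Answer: 6*√9179 ≈ 574.84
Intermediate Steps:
v(G, g) = 11/7 (v(G, g) = (⅐)*11 = 11/7)
V = 0 (V = (-2 + 2) + 0 = 0 + 0 = 0)
q = 330444 (q = 6*(-274*(-201)) = 6*55074 = 330444)
K(a) = 0 (K(a) = (0*a)*0 = 0*0 = 0)
√(K(v(R(-4), -4)) + q) = √(0 + 330444) = √330444 = 6*√9179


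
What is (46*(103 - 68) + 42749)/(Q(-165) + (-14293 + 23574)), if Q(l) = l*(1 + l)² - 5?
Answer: -6337/632652 ≈ -0.010017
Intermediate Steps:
Q(l) = -5 + l*(1 + l)²
(46*(103 - 68) + 42749)/(Q(-165) + (-14293 + 23574)) = (46*(103 - 68) + 42749)/((-5 - 165*(1 - 165)²) + (-14293 + 23574)) = (46*35 + 42749)/((-5 - 165*(-164)²) + 9281) = (1610 + 42749)/((-5 - 165*26896) + 9281) = 44359/((-5 - 4437840) + 9281) = 44359/(-4437845 + 9281) = 44359/(-4428564) = 44359*(-1/4428564) = -6337/632652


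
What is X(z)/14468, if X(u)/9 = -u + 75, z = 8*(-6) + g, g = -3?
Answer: 567/7234 ≈ 0.078380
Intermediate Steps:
z = -51 (z = 8*(-6) - 3 = -48 - 3 = -51)
X(u) = 675 - 9*u (X(u) = 9*(-u + 75) = 9*(75 - u) = 675 - 9*u)
X(z)/14468 = (675 - 9*(-51))/14468 = (675 + 459)*(1/14468) = 1134*(1/14468) = 567/7234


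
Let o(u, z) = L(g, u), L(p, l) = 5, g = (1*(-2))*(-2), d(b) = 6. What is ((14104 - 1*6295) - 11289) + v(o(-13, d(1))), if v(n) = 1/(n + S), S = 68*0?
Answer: -17399/5 ≈ -3479.8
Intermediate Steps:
S = 0
g = 4 (g = -2*(-2) = 4)
o(u, z) = 5
v(n) = 1/n (v(n) = 1/(n + 0) = 1/n)
((14104 - 1*6295) - 11289) + v(o(-13, d(1))) = ((14104 - 1*6295) - 11289) + 1/5 = ((14104 - 6295) - 11289) + 1/5 = (7809 - 11289) + 1/5 = -3480 + 1/5 = -17399/5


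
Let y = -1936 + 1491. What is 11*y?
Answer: -4895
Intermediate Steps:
y = -445
11*y = 11*(-445) = -4895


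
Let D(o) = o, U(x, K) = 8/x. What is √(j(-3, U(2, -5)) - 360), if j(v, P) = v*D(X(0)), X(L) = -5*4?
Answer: 10*I*√3 ≈ 17.32*I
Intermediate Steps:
X(L) = -20
j(v, P) = -20*v (j(v, P) = v*(-20) = -20*v)
√(j(-3, U(2, -5)) - 360) = √(-20*(-3) - 360) = √(60 - 360) = √(-300) = 10*I*√3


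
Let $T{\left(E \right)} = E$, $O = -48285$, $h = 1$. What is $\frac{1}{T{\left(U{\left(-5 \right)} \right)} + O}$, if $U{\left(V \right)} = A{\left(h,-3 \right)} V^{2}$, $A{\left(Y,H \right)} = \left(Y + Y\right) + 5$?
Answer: $- \frac{1}{48110} \approx -2.0786 \cdot 10^{-5}$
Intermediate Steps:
$A{\left(Y,H \right)} = 5 + 2 Y$ ($A{\left(Y,H \right)} = 2 Y + 5 = 5 + 2 Y$)
$U{\left(V \right)} = 7 V^{2}$ ($U{\left(V \right)} = \left(5 + 2 \cdot 1\right) V^{2} = \left(5 + 2\right) V^{2} = 7 V^{2}$)
$\frac{1}{T{\left(U{\left(-5 \right)} \right)} + O} = \frac{1}{7 \left(-5\right)^{2} - 48285} = \frac{1}{7 \cdot 25 - 48285} = \frac{1}{175 - 48285} = \frac{1}{-48110} = - \frac{1}{48110}$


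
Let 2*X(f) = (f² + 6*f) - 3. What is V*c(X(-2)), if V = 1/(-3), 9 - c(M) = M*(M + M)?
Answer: 103/6 ≈ 17.167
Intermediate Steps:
X(f) = -3/2 + f²/2 + 3*f (X(f) = ((f² + 6*f) - 3)/2 = (-3 + f² + 6*f)/2 = -3/2 + f²/2 + 3*f)
c(M) = 9 - 2*M² (c(M) = 9 - M*(M + M) = 9 - M*2*M = 9 - 2*M²)
V = -⅓ ≈ -0.33333
V*c(X(-2)) = -(9 - 2*(-3/2 + (½)*(-2)² + 3*(-2))²)/3 = -(9 - 2*(-3/2 + (½)*4 - 6)²)/3 = -(9 - 2*(-3/2 + 2 - 6)²)/3 = -(9 - 2*(-11/2)²)/3 = -(9 - 2*121/4)/3 = -(9 - 121/2)/3 = -⅓*(-103/2) = 103/6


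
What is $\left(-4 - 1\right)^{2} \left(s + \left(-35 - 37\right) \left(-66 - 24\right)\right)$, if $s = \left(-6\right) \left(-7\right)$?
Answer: $163050$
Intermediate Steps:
$s = 42$
$\left(-4 - 1\right)^{2} \left(s + \left(-35 - 37\right) \left(-66 - 24\right)\right) = \left(-4 - 1\right)^{2} \left(42 + \left(-35 - 37\right) \left(-66 - 24\right)\right) = \left(-5\right)^{2} \left(42 - -6480\right) = 25 \left(42 + 6480\right) = 25 \cdot 6522 = 163050$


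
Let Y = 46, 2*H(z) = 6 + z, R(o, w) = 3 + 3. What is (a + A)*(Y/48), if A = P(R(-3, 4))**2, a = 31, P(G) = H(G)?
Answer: 1541/24 ≈ 64.208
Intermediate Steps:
R(o, w) = 6
H(z) = 3 + z/2 (H(z) = (6 + z)/2 = 3 + z/2)
P(G) = 3 + G/2
A = 36 (A = (3 + (1/2)*6)**2 = (3 + 3)**2 = 6**2 = 36)
(a + A)*(Y/48) = (31 + 36)*(46/48) = 67*(46*(1/48)) = 67*(23/24) = 1541/24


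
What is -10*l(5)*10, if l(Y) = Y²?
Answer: -2500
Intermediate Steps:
-10*l(5)*10 = -10*5²*10 = -10*25*10 = -250*10 = -2500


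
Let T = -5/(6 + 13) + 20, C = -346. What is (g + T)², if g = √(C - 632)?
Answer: -212433/361 + 750*I*√978/19 ≈ -588.46 + 1234.5*I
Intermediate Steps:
g = I*√978 (g = √(-346 - 632) = √(-978) = I*√978 ≈ 31.273*I)
T = 375/19 (T = -5/19 + 20 = 375/19 ≈ 19.737)
(g + T)² = (I*√978 + 375/19)² = (375/19 + I*√978)²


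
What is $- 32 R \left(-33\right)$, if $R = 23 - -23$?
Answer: $48576$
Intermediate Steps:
$R = 46$ ($R = 23 + 23 = 46$)
$- 32 R \left(-33\right) = \left(-32\right) 46 \left(-33\right) = \left(-1472\right) \left(-33\right) = 48576$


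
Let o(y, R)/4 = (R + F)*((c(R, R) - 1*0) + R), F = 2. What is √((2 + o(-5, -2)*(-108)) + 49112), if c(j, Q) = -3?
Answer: √49114 ≈ 221.62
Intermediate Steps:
o(y, R) = 4*(-3 + R)*(2 + R) (o(y, R) = 4*((R + 2)*((-3 - 1*0) + R)) = 4*((2 + R)*((-3 + 0) + R)) = 4*((2 + R)*(-3 + R)) = 4*((-3 + R)*(2 + R)) = 4*(-3 + R)*(2 + R))
√((2 + o(-5, -2)*(-108)) + 49112) = √((2 + (-24 - 4*(-2) + 4*(-2)²)*(-108)) + 49112) = √((2 + (-24 + 8 + 4*4)*(-108)) + 49112) = √((2 + (-24 + 8 + 16)*(-108)) + 49112) = √((2 + 0*(-108)) + 49112) = √((2 + 0) + 49112) = √(2 + 49112) = √49114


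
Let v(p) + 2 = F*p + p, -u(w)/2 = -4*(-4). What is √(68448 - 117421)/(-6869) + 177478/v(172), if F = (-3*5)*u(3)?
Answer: 88739/41365 - I*√48973/6869 ≈ 2.1453 - 0.032217*I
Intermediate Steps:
u(w) = -32 (u(w) = -(-8)*(-4) = -2*16 = -32)
F = 480 (F = -3*5*(-32) = -15*(-32) = 480)
v(p) = -2 + 481*p (v(p) = -2 + (480*p + p) = -2 + 481*p)
√(68448 - 117421)/(-6869) + 177478/v(172) = √(68448 - 117421)/(-6869) + 177478/(-2 + 481*172) = √(-48973)*(-1/6869) + 177478/(-2 + 82732) = (I*√48973)*(-1/6869) + 177478/82730 = -I*√48973/6869 + 177478*(1/82730) = -I*√48973/6869 + 88739/41365 = 88739/41365 - I*√48973/6869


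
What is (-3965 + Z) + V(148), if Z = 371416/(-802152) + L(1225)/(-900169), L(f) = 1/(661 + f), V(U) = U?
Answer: -649841232513229069/170228559739446 ≈ -3817.5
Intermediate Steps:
Z = -78819987763687/170228559739446 (Z = 371416/(-802152) + 1/((661 + 1225)*(-900169)) = 371416*(-1/802152) - 1/900169/1886 = -46427/100269 + (1/1886)*(-1/900169) = -46427/100269 - 1/1697718734 = -78819987763687/170228559739446 ≈ -0.46302)
(-3965 + Z) + V(148) = (-3965 - 78819987763687/170228559739446) + 148 = -675035059354667077/170228559739446 + 148 = -649841232513229069/170228559739446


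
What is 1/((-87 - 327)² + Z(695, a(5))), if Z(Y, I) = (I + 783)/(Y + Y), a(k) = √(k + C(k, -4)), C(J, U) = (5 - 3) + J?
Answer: 110385099990/18919626778845239 - 2780*√3/56758880336535717 ≈ 5.8344e-6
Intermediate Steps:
C(J, U) = 2 + J
a(k) = √(2 + 2*k) (a(k) = √(k + (2 + k)) = √(2 + 2*k))
Z(Y, I) = (783 + I)/(2*Y) (Z(Y, I) = (783 + I)/((2*Y)) = (783 + I)*(1/(2*Y)) = (783 + I)/(2*Y))
1/((-87 - 327)² + Z(695, a(5))) = 1/((-87 - 327)² + (½)*(783 + √(2 + 2*5))/695) = 1/((-414)² + (½)*(1/695)*(783 + √(2 + 10))) = 1/(171396 + (½)*(1/695)*(783 + √12)) = 1/(171396 + (½)*(1/695)*(783 + 2*√3)) = 1/(171396 + (783/1390 + √3/695)) = 1/(238241223/1390 + √3/695)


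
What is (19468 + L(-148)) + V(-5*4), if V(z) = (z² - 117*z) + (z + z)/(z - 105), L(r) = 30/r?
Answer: 41085017/1850 ≈ 22208.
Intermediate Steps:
V(z) = z² - 117*z + 2*z/(-105 + z) (V(z) = (z² - 117*z) + (2*z)/(-105 + z) = (z² - 117*z) + 2*z/(-105 + z) = z² - 117*z + 2*z/(-105 + z))
(19468 + L(-148)) + V(-5*4) = (19468 + 30/(-148)) + (-5*4)*(12287 + (-5*4)² - (-1110)*4)/(-105 - 5*4) = (19468 + 30*(-1/148)) - 20*(12287 + (-20)² - 222*(-20))/(-105 - 20) = (19468 - 15/74) - 20*(12287 + 400 + 4440)/(-125) = 1440617/74 - 20*(-1/125)*17127 = 1440617/74 + 68508/25 = 41085017/1850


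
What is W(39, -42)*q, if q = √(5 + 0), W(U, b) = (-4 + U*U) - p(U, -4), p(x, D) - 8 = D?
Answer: 1513*√5 ≈ 3383.2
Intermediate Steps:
p(x, D) = 8 + D
W(U, b) = -8 + U² (W(U, b) = (-4 + U*U) - (8 - 4) = (-4 + U²) - 1*4 = (-4 + U²) - 4 = -8 + U²)
q = √5 ≈ 2.2361
W(39, -42)*q = (-8 + 39²)*√5 = (-8 + 1521)*√5 = 1513*√5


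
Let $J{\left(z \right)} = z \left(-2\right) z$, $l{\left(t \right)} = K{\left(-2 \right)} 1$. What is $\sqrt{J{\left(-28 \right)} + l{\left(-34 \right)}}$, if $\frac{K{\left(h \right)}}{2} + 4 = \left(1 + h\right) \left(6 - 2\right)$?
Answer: $12 i \sqrt{11} \approx 39.799 i$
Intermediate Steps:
$K{\left(h \right)} = 8 h$ ($K{\left(h \right)} = -8 + 2 \left(1 + h\right) \left(6 - 2\right) = -8 + 2 \left(1 + h\right) 4 = -8 + 2 \left(4 + 4 h\right) = -8 + \left(8 + 8 h\right) = 8 h$)
$l{\left(t \right)} = -16$ ($l{\left(t \right)} = 8 \left(-2\right) 1 = \left(-16\right) 1 = -16$)
$J{\left(z \right)} = - 2 z^{2}$ ($J{\left(z \right)} = - 2 z z = - 2 z^{2}$)
$\sqrt{J{\left(-28 \right)} + l{\left(-34 \right)}} = \sqrt{- 2 \left(-28\right)^{2} - 16} = \sqrt{\left(-2\right) 784 - 16} = \sqrt{-1568 - 16} = \sqrt{-1584} = 12 i \sqrt{11}$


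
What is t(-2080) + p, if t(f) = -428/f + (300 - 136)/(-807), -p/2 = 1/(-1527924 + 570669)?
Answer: 350135/137334184 ≈ 0.0025495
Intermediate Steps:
p = 2/957255 (p = -2/(-1527924 + 570669) = -2/(-957255) = -2*(-1/957255) = 2/957255 ≈ 2.0893e-6)
t(f) = -164/807 - 428/f (t(f) = -428/f + 164*(-1/807) = -428/f - 164/807 = -164/807 - 428/f)
t(-2080) + p = (-164/807 - 428/(-2080)) + 2/957255 = (-164/807 - 428*(-1/2080)) + 2/957255 = (-164/807 + 107/520) + 2/957255 = 1069/419640 + 2/957255 = 350135/137334184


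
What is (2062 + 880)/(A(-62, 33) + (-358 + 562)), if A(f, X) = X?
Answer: 2942/237 ≈ 12.413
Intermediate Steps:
(2062 + 880)/(A(-62, 33) + (-358 + 562)) = (2062 + 880)/(33 + (-358 + 562)) = 2942/(33 + 204) = 2942/237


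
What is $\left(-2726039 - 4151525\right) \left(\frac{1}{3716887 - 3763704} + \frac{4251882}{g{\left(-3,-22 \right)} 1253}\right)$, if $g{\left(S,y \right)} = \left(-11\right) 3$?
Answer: $\frac{456350215783714284}{645278711} \approx 7.0721 \cdot 10^{8}$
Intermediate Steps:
$g{\left(S,y \right)} = -33$
$\left(-2726039 - 4151525\right) \left(\frac{1}{3716887 - 3763704} + \frac{4251882}{g{\left(-3,-22 \right)} 1253}\right) = \left(-2726039 - 4151525\right) \left(\frac{1}{3716887 - 3763704} + \frac{4251882}{\left(-33\right) 1253}\right) = - 6877564 \left(\frac{1}{-46817} + \frac{4251882}{-41349}\right) = - 6877564 \left(- \frac{1}{46817} + 4251882 \left(- \frac{1}{41349}\right)\right) = - 6877564 \left(- \frac{1}{46817} - \frac{1417294}{13783}\right) = \left(-6877564\right) \left(- \frac{66353466981}{645278711}\right) = \frac{456350215783714284}{645278711}$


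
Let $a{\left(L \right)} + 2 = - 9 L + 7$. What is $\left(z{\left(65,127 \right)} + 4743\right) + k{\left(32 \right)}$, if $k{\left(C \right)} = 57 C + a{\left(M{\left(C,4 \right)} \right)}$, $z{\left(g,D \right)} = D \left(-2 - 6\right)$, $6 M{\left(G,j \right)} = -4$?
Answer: $5562$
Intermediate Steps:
$M{\left(G,j \right)} = - \frac{2}{3}$ ($M{\left(G,j \right)} = \frac{1}{6} \left(-4\right) = - \frac{2}{3}$)
$a{\left(L \right)} = 5 - 9 L$ ($a{\left(L \right)} = -2 - \left(-7 + 9 L\right) = 5 - 9 L$)
$z{\left(g,D \right)} = - 8 D$ ($z{\left(g,D \right)} = D \left(-8\right) = - 8 D$)
$k{\left(C \right)} = 11 + 57 C$ ($k{\left(C \right)} = 57 C + \left(5 - -6\right) = 57 C + \left(5 + 6\right) = 57 C + 11 = 11 + 57 C$)
$\left(z{\left(65,127 \right)} + 4743\right) + k{\left(32 \right)} = \left(\left(-8\right) 127 + 4743\right) + \left(11 + 57 \cdot 32\right) = \left(-1016 + 4743\right) + \left(11 + 1824\right) = 3727 + 1835 = 5562$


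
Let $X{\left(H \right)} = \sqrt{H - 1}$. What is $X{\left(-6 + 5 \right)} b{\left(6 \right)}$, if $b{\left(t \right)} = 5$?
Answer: $5 i \sqrt{2} \approx 7.0711 i$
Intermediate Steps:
$X{\left(H \right)} = \sqrt{-1 + H}$
$X{\left(-6 + 5 \right)} b{\left(6 \right)} = \sqrt{-1 + \left(-6 + 5\right)} 5 = \sqrt{-1 - 1} \cdot 5 = \sqrt{-2} \cdot 5 = i \sqrt{2} \cdot 5 = 5 i \sqrt{2}$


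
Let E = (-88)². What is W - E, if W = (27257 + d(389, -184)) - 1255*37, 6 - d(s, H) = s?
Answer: -27305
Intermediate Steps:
d(s, H) = 6 - s
W = -19561 (W = (27257 + (6 - 1*389)) - 1255*37 = (27257 + (6 - 389)) - 46435 = (27257 - 383) - 46435 = 26874 - 46435 = -19561)
E = 7744
W - E = -19561 - 1*7744 = -19561 - 7744 = -27305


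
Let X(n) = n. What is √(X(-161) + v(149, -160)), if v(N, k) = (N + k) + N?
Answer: I*√23 ≈ 4.7958*I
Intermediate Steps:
v(N, k) = k + 2*N
√(X(-161) + v(149, -160)) = √(-161 + (-160 + 2*149)) = √(-161 + (-160 + 298)) = √(-161 + 138) = √(-23) = I*√23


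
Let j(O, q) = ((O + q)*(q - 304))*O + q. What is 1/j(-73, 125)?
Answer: 1/679609 ≈ 1.4714e-6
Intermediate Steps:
j(O, q) = q + O*(-304 + q)*(O + q) (j(O, q) = ((O + q)*(-304 + q))*O + q = ((-304 + q)*(O + q))*O + q = O*(-304 + q)*(O + q) + q = q + O*(-304 + q)*(O + q))
1/j(-73, 125) = 1/(125 - 304*(-73)² - 73*125² + 125*(-73)² - 304*(-73)*125) = 1/(125 - 304*5329 - 73*15625 + 125*5329 + 2774000) = 1/(125 - 1620016 - 1140625 + 666125 + 2774000) = 1/679609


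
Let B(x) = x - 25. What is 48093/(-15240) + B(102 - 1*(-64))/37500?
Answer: -10007437/3175000 ≈ -3.1519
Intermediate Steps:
B(x) = -25 + x
48093/(-15240) + B(102 - 1*(-64))/37500 = 48093/(-15240) + (-25 + (102 - 1*(-64)))/37500 = 48093*(-1/15240) + (-25 + (102 + 64))*(1/37500) = -16031/5080 + (-25 + 166)*(1/37500) = -16031/5080 + 141*(1/37500) = -16031/5080 + 47/12500 = -10007437/3175000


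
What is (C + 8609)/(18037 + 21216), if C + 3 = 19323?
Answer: 27929/39253 ≈ 0.71151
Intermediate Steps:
C = 19320 (C = -3 + 19323 = 19320)
(C + 8609)/(18037 + 21216) = (19320 + 8609)/(18037 + 21216) = 27929/39253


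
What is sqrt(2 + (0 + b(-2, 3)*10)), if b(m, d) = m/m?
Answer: 2*sqrt(3) ≈ 3.4641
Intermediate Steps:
b(m, d) = 1
sqrt(2 + (0 + b(-2, 3)*10)) = sqrt(2 + (0 + 1*10)) = sqrt(2 + (0 + 10)) = sqrt(2 + 10) = sqrt(12) = 2*sqrt(3)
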